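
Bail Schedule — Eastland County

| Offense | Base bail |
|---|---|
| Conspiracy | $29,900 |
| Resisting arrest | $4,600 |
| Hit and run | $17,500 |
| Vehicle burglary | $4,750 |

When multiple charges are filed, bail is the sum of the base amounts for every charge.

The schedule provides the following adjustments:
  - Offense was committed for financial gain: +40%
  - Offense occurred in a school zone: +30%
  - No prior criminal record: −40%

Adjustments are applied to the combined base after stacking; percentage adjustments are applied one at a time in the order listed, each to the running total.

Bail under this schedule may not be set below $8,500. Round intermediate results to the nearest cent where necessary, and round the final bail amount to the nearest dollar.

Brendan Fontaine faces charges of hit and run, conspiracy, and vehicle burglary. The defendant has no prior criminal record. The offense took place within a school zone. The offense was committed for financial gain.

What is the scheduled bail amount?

$56,948

Base amounts from the schedule: hit and run $17,500; conspiracy $29,900; vehicle burglary $4,750.
Stacking rule: sum of all bases. $17,500 + $29,900 + $4,750 = $52,150.
Offense was committed for financial gain (+40%): $52,150 × 1.4 = $73,010.
Offense occurred in a school zone (+30%): $73,010 × 1.3 = $94,913.
No prior criminal record (−40%): $94,913 × 0.6 = $56,947.80.
$56,947.80 is at or above the $8,500 minimum.
Rounded to the nearest dollar: $56,948.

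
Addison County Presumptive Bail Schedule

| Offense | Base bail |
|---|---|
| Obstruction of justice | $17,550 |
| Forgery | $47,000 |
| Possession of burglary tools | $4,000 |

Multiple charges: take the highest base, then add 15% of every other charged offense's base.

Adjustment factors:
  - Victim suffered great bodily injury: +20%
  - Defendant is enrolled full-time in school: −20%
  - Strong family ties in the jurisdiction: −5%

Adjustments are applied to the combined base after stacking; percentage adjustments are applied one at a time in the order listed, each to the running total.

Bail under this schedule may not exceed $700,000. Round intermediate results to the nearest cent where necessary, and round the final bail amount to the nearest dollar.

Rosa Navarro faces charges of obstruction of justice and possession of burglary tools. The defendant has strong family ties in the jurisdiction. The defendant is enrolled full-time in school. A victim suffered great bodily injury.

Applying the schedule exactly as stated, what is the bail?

Base amounts from the schedule: obstruction of justice $17,550; possession of burglary tools $4,000.
Stacking rule: highest base plus 15% of each additional charge. Highest is obstruction of justice at $17,550. Additional: $4,000 × 15% = $600. Combined base = $17,550 + $600 = $18,150.
Victim suffered great bodily injury (+20%): $18,150 × 1.2 = $21,780.
Defendant is enrolled full-time in school (−20%): $21,780 × 0.8 = $17,424.
Strong family ties in the jurisdiction (−5%): $17,424 × 0.95 = $16,552.80.
$16,552.80 is within the $700,000 maximum.
Rounded to the nearest dollar: $16,553.

$16,553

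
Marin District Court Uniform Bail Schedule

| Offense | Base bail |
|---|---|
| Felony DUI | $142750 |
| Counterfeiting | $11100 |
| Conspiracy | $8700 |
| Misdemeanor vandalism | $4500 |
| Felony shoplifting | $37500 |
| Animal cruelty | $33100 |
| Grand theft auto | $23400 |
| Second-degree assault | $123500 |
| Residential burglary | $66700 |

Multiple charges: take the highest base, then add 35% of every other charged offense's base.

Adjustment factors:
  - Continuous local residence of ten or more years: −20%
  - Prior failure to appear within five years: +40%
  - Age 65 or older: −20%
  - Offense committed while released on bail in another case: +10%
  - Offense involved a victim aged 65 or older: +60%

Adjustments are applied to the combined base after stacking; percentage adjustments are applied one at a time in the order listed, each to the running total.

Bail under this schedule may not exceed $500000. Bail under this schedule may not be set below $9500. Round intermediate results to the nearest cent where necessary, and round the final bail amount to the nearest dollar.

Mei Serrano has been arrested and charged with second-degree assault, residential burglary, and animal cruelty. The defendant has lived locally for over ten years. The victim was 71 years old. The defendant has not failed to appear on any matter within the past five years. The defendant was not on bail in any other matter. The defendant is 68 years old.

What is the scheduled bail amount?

$162232

Base amounts from the schedule: second-degree assault $123500; residential burglary $66700; animal cruelty $33100.
Stacking rule: highest base plus 35% of each additional charge. Highest is second-degree assault at $123500. Additional: $66700 × 35% = $23345; $33100 × 35% = $11585. Combined base = $123500 + $34930 = $158430.
Continuous local residence of ten or more years (−20%): $158430 × 0.8 = $126744.
Age 65 or older (−20%): $126744 × 0.8 = $101395.20.
Offense involved a victim aged 65 or older (+60%): $101395.20 × 1.6 = $162232.32.
$162232.32 is within the $500000 maximum.
$162232.32 is at or above the $9500 minimum.
Rounded to the nearest dollar: $162232.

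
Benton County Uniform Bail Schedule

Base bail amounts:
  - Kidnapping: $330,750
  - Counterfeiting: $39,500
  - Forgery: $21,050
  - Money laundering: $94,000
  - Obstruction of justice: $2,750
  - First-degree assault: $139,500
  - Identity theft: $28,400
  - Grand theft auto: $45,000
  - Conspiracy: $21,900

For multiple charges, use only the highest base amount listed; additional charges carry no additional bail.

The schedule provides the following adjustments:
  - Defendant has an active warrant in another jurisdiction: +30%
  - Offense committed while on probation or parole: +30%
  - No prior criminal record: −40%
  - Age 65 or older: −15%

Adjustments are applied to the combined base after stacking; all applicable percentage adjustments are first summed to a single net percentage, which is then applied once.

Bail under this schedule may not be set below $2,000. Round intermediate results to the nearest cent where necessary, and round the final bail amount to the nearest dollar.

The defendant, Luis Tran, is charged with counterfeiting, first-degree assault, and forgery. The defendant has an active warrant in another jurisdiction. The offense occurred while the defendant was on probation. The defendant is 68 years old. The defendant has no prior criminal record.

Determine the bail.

$146,475

Base amounts from the schedule: counterfeiting $39,500; first-degree assault $139,500; forgery $21,050.
Stacking rule: use the highest base only. Highest is first-degree assault at $139,500. Combined base = $139,500.
Net percentage adjustment: +30% +30% −40% −15% = +5%. $139,500 × 1.05 = $146,475.
$146,475 is at or above the $2,000 minimum.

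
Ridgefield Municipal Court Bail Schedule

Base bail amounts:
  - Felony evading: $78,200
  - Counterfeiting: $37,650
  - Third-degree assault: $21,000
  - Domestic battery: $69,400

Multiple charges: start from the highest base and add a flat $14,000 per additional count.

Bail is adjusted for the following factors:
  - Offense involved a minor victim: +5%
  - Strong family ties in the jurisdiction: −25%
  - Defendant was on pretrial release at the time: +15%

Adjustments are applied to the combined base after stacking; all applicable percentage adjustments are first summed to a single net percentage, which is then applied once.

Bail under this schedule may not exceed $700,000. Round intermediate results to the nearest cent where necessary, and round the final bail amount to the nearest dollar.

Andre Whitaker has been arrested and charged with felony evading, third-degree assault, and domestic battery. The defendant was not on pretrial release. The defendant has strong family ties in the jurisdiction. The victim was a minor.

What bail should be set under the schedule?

$84,960

Base amounts from the schedule: felony evading $78,200; third-degree assault $21,000; domestic battery $69,400.
Stacking rule: highest base plus $14,000 per additional charge. Highest is felony evading at $78,200; 2 additional charges → +$28,000. Combined base = $106,200.
Net percentage adjustment: +5% −25% = −20%. $106,200 × 0.8 = $84,960.
$84,960 is within the $700,000 maximum.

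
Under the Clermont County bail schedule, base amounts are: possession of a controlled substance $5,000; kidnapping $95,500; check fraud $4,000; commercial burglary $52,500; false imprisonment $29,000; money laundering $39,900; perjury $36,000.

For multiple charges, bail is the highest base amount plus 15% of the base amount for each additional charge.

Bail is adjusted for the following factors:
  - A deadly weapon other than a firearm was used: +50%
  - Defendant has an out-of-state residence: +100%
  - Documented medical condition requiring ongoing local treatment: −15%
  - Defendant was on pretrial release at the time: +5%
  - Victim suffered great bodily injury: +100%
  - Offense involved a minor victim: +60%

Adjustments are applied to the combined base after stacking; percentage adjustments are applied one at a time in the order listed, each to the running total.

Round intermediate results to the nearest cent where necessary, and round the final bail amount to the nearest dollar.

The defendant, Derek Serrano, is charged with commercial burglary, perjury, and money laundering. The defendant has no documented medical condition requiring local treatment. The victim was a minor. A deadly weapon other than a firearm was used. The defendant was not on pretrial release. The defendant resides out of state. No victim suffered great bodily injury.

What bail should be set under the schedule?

$306,648

Base amounts from the schedule: commercial burglary $52,500; perjury $36,000; money laundering $39,900.
Stacking rule: highest base plus 15% of each additional charge. Highest is commercial burglary at $52,500. Additional: $36,000 × 15% = $5,400; $39,900 × 15% = $5,985. Combined base = $52,500 + $11,385 = $63,885.
A deadly weapon other than a firearm was used (+50%): $63,885 × 1.5 = $95,827.50.
Defendant has an out-of-state residence (+100%): $95,827.50 × 2 = $191,655.
Offense involved a minor victim (+60%): $191,655 × 1.6 = $306,648.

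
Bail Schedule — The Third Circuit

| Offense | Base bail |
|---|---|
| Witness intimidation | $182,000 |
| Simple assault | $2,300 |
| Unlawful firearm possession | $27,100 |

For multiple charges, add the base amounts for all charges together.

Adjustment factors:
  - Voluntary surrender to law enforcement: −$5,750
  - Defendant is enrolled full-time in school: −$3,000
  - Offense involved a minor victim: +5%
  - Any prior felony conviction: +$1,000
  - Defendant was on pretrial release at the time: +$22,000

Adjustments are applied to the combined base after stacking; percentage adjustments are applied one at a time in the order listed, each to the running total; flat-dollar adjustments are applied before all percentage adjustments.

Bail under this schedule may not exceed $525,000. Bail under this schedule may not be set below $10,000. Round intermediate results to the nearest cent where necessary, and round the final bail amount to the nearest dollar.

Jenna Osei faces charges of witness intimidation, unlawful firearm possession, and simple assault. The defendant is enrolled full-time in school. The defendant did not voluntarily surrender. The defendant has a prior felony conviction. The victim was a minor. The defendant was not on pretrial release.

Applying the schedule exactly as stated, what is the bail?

$219,870

Base amounts from the schedule: witness intimidation $182,000; unlawful firearm possession $27,100; simple assault $2,300.
Stacking rule: sum of all bases. $182,000 + $27,100 + $2,300 = $211,400.
Defendant is enrolled full-time in school (−$3,000 flat): $211,400 − $3,000 = $208,400.
Any prior felony conviction (+$1,000 flat): $208,400 + $1,000 = $209,400.
Offense involved a minor victim (+5%): $209,400 × 1.05 = $219,870.
$219,870 is within the $525,000 maximum.
$219,870 is at or above the $10,000 minimum.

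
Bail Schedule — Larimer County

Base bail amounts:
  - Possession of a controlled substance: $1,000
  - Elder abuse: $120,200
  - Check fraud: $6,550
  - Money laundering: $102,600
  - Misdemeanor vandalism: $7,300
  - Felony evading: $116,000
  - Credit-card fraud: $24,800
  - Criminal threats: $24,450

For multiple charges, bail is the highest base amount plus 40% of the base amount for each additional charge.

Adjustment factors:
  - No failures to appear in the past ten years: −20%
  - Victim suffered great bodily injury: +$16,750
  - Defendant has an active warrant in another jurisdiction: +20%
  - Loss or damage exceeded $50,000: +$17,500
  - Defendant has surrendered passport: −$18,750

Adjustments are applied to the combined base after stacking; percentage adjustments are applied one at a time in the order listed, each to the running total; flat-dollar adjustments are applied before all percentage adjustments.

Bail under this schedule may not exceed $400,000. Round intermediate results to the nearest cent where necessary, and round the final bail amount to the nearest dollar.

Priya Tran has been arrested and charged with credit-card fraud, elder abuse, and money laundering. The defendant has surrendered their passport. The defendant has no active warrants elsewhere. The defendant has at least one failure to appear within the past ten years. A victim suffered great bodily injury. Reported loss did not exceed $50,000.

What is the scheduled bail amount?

$169,160

Base amounts from the schedule: credit-card fraud $24,800; elder abuse $120,200; money laundering $102,600.
Stacking rule: highest base plus 40% of each additional charge. Highest is elder abuse at $120,200. Additional: $24,800 × 40% = $9,920; $102,600 × 40% = $41,040. Combined base = $120,200 + $50,960 = $171,160.
Victim suffered great bodily injury (+$16,750 flat): $171,160 + $16,750 = $187,910.
Defendant has surrendered passport (−$18,750 flat): $187,910 − $18,750 = $169,160.
$169,160 is within the $400,000 maximum.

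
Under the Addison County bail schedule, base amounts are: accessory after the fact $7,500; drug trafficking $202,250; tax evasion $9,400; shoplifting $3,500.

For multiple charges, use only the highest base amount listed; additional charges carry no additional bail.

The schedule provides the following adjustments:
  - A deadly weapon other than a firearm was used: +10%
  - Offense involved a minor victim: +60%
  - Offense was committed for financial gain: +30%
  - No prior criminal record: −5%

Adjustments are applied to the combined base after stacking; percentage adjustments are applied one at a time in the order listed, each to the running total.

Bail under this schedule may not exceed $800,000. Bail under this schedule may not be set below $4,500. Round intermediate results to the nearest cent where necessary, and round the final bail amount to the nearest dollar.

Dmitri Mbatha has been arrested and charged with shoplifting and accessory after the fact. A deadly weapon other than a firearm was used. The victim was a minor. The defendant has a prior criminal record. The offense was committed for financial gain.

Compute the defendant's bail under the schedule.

$17,160

Base amounts from the schedule: shoplifting $3,500; accessory after the fact $7,500.
Stacking rule: use the highest base only. Highest is accessory after the fact at $7,500. Combined base = $7,500.
A deadly weapon other than a firearm was used (+10%): $7,500 × 1.1 = $8,250.
Offense involved a minor victim (+60%): $8,250 × 1.6 = $13,200.
Offense was committed for financial gain (+30%): $13,200 × 1.3 = $17,160.
$17,160 is within the $800,000 maximum.
$17,160 is at or above the $4,500 minimum.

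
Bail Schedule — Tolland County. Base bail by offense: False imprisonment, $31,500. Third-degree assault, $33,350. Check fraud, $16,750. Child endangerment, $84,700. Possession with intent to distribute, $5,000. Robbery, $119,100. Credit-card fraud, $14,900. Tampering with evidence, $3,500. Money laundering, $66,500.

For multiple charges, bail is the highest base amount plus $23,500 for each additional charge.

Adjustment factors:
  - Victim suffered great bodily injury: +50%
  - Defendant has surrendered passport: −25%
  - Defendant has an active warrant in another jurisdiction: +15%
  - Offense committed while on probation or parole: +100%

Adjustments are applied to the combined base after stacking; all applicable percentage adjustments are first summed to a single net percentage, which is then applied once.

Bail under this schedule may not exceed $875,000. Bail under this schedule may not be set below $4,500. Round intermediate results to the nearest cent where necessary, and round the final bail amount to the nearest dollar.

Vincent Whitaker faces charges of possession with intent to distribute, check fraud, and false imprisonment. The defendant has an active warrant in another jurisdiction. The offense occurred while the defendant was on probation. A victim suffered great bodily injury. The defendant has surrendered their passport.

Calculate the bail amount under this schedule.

$188,400

Base amounts from the schedule: possession with intent to distribute $5,000; check fraud $16,750; false imprisonment $31,500.
Stacking rule: highest base plus $23,500 per additional charge. Highest is false imprisonment at $31,500; 2 additional charges → +$47,000. Combined base = $78,500.
Net percentage adjustment: +50% −25% +15% +100% = +140%. $78,500 × 2.4 = $188,400.
$188,400 is within the $875,000 maximum.
$188,400 is at or above the $4,500 minimum.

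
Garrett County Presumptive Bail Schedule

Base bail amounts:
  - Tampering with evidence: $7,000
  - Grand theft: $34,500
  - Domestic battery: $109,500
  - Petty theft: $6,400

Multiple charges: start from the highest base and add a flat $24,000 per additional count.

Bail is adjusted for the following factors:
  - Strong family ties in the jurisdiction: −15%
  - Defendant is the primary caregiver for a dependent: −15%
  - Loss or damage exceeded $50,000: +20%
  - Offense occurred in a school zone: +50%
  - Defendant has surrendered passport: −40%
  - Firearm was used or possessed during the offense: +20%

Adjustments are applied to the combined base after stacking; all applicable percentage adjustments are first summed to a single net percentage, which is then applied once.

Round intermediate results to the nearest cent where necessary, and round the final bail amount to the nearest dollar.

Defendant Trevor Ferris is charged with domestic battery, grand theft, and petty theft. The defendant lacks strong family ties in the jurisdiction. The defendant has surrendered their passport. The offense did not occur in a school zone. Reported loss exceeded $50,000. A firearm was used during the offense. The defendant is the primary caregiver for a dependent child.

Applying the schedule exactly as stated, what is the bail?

Base amounts from the schedule: domestic battery $109,500; grand theft $34,500; petty theft $6,400.
Stacking rule: highest base plus $24,000 per additional charge. Highest is domestic battery at $109,500; 2 additional charges → +$48,000. Combined base = $157,500.
Net percentage adjustment: −15% +20% −40% +20% = −15%. $157,500 × 0.85 = $133,875.

$133,875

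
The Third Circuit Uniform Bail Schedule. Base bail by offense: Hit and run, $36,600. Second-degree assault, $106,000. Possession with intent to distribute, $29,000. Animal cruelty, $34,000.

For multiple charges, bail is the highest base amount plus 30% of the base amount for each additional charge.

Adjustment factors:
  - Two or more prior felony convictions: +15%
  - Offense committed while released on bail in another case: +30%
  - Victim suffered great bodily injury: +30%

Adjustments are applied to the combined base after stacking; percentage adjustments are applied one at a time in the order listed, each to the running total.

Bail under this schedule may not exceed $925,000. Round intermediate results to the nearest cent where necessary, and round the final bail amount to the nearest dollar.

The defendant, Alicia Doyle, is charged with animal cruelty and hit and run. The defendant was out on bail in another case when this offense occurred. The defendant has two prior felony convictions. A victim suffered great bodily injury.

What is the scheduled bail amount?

Base amounts from the schedule: animal cruelty $34,000; hit and run $36,600.
Stacking rule: highest base plus 30% of each additional charge. Highest is hit and run at $36,600. Additional: $34,000 × 30% = $10,200. Combined base = $36,600 + $10,200 = $46,800.
Two or more prior felony convictions (+15%): $46,800 × 1.15 = $53,820.
Offense committed while released on bail in another case (+30%): $53,820 × 1.3 = $69,966.
Victim suffered great bodily injury (+30%): $69,966 × 1.3 = $90,955.80.
$90,955.80 is within the $925,000 maximum.
Rounded to the nearest dollar: $90,956.

$90,956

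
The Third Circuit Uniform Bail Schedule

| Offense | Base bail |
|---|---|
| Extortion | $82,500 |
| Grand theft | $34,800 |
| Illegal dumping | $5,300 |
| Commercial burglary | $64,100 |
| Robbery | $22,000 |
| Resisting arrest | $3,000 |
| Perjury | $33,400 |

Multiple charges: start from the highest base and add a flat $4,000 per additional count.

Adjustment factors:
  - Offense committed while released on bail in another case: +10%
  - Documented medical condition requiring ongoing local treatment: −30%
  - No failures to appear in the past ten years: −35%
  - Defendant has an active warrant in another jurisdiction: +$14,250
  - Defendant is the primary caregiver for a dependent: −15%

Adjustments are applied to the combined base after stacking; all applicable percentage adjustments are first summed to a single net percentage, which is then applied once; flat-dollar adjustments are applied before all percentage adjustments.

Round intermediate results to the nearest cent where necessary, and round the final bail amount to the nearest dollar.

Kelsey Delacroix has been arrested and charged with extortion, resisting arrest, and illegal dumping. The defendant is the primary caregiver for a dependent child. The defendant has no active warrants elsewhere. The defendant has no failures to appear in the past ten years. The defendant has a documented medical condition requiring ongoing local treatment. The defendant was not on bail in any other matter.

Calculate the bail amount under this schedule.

Base amounts from the schedule: extortion $82,500; resisting arrest $3,000; illegal dumping $5,300.
Stacking rule: highest base plus $4,000 per additional charge. Highest is extortion at $82,500; 2 additional charges → +$8,000. Combined base = $90,500.
Net percentage adjustment: −30% −35% −15% = −80%. $90,500 × 0.2 = $18,100.

$18,100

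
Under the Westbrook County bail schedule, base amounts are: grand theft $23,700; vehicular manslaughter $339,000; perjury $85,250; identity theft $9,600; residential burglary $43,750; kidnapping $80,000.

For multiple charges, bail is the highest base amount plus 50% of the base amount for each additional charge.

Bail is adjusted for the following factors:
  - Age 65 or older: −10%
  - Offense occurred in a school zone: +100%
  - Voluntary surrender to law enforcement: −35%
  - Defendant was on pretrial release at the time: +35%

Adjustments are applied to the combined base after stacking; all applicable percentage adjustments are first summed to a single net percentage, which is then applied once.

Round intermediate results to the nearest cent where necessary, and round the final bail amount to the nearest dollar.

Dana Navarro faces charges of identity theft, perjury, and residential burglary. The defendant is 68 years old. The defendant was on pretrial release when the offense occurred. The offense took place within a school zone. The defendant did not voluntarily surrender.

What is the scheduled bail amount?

$251,831

Base amounts from the schedule: identity theft $9,600; perjury $85,250; residential burglary $43,750.
Stacking rule: highest base plus 50% of each additional charge. Highest is perjury at $85,250. Additional: $9,600 × 50% = $4,800; $43,750 × 50% = $21,875. Combined base = $85,250 + $26,675 = $111,925.
Net percentage adjustment: −10% +100% +35% = +125%. $111,925 × 2.25 = $251,831.25.
Rounded to the nearest dollar: $251,831.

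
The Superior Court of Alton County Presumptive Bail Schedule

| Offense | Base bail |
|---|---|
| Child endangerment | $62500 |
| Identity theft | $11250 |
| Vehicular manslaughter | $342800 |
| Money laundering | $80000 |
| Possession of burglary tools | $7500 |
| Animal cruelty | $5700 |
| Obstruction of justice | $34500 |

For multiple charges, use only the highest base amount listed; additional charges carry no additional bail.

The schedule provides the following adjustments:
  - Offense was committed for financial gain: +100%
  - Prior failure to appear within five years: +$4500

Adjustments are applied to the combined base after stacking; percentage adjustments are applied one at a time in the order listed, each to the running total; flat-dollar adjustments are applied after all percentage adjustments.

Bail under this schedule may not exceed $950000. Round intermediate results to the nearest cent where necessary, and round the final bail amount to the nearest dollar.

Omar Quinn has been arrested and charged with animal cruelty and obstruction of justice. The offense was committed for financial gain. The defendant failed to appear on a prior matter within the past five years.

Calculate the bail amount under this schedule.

$73500

Base amounts from the schedule: animal cruelty $5700; obstruction of justice $34500.
Stacking rule: use the highest base only. Highest is obstruction of justice at $34500. Combined base = $34500.
Offense was committed for financial gain (+100%): $34500 × 2 = $69000.
Prior failure to appear within five years (+$4500 flat): $69000 + $4500 = $73500.
$73500 is within the $950000 maximum.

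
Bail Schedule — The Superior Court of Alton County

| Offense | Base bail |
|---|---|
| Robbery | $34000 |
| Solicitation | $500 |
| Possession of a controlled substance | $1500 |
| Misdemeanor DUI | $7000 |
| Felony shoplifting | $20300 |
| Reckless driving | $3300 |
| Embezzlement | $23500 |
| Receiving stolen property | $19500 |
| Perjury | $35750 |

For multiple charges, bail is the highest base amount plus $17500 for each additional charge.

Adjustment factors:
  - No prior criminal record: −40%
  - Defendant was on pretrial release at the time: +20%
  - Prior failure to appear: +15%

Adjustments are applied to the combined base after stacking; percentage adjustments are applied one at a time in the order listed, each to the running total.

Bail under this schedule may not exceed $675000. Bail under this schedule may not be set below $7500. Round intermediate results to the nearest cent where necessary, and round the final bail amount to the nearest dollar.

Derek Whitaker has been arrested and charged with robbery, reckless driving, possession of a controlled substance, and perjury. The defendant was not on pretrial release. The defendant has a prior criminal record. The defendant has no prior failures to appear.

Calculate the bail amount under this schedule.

$88250

Base amounts from the schedule: robbery $34000; reckless driving $3300; possession of a controlled substance $1500; perjury $35750.
Stacking rule: highest base plus $17500 per additional charge. Highest is perjury at $35750; 3 additional charges → +$52500. Combined base = $88250.
No adjustment factors apply to this defendant.
$88250 is within the $675000 maximum.
$88250 is at or above the $7500 minimum.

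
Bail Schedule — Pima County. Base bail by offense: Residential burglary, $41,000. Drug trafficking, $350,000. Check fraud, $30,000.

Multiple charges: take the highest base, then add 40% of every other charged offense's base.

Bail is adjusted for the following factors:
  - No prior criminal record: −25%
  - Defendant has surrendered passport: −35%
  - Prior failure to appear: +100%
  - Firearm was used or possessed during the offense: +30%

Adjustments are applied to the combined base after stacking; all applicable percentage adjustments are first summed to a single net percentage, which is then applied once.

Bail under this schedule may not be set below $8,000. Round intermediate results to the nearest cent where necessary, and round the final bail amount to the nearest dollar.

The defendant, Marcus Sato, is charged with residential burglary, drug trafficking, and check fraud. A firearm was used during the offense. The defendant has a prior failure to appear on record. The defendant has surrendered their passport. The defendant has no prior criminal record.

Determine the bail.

$643,280

Base amounts from the schedule: residential burglary $41,000; drug trafficking $350,000; check fraud $30,000.
Stacking rule: highest base plus 40% of each additional charge. Highest is drug trafficking at $350,000. Additional: $41,000 × 40% = $16,400; $30,000 × 40% = $12,000. Combined base = $350,000 + $28,400 = $378,400.
Net percentage adjustment: −25% −35% +100% +30% = +70%. $378,400 × 1.7 = $643,280.
$643,280 is at or above the $8,000 minimum.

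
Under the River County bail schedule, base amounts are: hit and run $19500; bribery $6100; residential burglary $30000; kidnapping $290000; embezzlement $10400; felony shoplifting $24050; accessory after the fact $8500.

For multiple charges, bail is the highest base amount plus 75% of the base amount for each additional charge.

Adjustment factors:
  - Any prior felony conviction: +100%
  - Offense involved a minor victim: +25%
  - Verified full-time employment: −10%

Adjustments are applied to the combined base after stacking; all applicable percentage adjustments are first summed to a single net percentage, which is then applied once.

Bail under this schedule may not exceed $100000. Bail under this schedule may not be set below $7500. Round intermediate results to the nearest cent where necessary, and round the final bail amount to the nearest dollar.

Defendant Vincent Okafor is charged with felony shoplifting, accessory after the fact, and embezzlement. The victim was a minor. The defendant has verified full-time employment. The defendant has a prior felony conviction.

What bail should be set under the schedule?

$82184

Base amounts from the schedule: felony shoplifting $24050; accessory after the fact $8500; embezzlement $10400.
Stacking rule: highest base plus 75% of each additional charge. Highest is felony shoplifting at $24050. Additional: $8500 × 75% = $6375; $10400 × 75% = $7800. Combined base = $24050 + $14175 = $38225.
Net percentage adjustment: +100% +25% −10% = +115%. $38225 × 2.15 = $82183.75.
$82183.75 is within the $100000 maximum.
$82183.75 is at or above the $7500 minimum.
Rounded to the nearest dollar: $82184.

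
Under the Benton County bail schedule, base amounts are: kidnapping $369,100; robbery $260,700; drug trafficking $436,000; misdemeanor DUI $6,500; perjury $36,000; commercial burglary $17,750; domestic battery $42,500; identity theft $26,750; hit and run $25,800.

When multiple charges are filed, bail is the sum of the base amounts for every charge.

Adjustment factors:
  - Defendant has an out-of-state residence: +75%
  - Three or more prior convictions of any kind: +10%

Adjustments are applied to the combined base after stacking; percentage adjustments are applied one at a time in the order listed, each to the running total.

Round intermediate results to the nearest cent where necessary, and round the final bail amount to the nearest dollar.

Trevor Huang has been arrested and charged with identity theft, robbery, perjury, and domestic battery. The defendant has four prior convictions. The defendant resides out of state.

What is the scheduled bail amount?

Base amounts from the schedule: identity theft $26,750; robbery $260,700; perjury $36,000; domestic battery $42,500.
Stacking rule: sum of all bases. $26,750 + $260,700 + $36,000 + $42,500 = $365,950.
Defendant has an out-of-state residence (+75%): $365,950 × 1.75 = $640,412.50.
Three or more prior convictions of any kind (+10%): $640,412.50 × 1.1 = $704,453.75.
Rounded to the nearest dollar: $704,454.

$704,454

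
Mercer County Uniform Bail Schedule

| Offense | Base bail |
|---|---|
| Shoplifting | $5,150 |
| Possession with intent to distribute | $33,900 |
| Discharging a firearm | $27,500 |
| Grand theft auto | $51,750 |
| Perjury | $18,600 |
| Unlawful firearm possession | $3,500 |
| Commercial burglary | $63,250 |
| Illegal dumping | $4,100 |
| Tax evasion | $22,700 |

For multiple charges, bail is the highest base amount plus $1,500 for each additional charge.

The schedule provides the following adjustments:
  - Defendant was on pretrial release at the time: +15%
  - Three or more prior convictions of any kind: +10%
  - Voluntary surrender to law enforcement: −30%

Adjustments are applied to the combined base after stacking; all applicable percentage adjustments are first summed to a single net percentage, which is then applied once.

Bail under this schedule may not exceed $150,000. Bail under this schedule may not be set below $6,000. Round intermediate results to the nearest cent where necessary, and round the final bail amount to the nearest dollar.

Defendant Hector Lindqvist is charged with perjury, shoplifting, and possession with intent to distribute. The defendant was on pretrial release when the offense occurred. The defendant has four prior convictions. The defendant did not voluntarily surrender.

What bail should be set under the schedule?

$46,125

Base amounts from the schedule: perjury $18,600; shoplifting $5,150; possession with intent to distribute $33,900.
Stacking rule: highest base plus $1,500 per additional charge. Highest is possession with intent to distribute at $33,900; 2 additional charges → +$3,000. Combined base = $36,900.
Net percentage adjustment: +15% +10% = +25%. $36,900 × 1.25 = $46,125.
$46,125 is within the $150,000 maximum.
$46,125 is at or above the $6,000 minimum.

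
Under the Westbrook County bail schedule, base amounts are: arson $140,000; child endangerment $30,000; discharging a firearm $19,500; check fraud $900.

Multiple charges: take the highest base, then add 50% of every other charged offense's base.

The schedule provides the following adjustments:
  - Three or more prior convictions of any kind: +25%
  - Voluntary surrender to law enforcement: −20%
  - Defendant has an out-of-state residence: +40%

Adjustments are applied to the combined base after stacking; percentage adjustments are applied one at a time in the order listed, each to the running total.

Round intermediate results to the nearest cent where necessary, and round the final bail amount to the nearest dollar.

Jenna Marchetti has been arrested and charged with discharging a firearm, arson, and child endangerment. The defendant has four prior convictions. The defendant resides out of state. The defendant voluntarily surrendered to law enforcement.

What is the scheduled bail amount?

Base amounts from the schedule: discharging a firearm $19,500; arson $140,000; child endangerment $30,000.
Stacking rule: highest base plus 50% of each additional charge. Highest is arson at $140,000. Additional: $19,500 × 50% = $9,750; $30,000 × 50% = $15,000. Combined base = $140,000 + $24,750 = $164,750.
Three or more prior convictions of any kind (+25%): $164,750 × 1.25 = $205,937.50.
Voluntary surrender to law enforcement (−20%): $205,937.50 × 0.8 = $164,750.
Defendant has an out-of-state residence (+40%): $164,750 × 1.4 = $230,650.

$230,650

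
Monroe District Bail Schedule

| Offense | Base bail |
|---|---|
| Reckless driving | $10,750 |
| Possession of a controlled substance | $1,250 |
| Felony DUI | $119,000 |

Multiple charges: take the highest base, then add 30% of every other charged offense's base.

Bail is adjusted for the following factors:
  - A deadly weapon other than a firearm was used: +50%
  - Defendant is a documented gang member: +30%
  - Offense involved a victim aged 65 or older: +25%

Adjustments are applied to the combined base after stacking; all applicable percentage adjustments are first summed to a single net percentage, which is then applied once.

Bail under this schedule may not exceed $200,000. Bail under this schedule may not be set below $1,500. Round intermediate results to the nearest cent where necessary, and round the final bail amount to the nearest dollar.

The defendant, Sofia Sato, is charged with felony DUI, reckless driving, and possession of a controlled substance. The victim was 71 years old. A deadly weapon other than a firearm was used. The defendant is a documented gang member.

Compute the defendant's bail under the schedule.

Base amounts from the schedule: felony DUI $119,000; reckless driving $10,750; possession of a controlled substance $1,250.
Stacking rule: highest base plus 30% of each additional charge. Highest is felony DUI at $119,000. Additional: $10,750 × 30% = $3,225; $1,250 × 30% = $375. Combined base = $119,000 + $3,600 = $122,600.
Net percentage adjustment: +50% +30% +25% = +105%. $122,600 × 2.05 = $251,330.
Result $251,330 exceeds the maximum of $200,000; bail is capped at $200,000.
$200,000 is at or above the $1,500 minimum.

$200,000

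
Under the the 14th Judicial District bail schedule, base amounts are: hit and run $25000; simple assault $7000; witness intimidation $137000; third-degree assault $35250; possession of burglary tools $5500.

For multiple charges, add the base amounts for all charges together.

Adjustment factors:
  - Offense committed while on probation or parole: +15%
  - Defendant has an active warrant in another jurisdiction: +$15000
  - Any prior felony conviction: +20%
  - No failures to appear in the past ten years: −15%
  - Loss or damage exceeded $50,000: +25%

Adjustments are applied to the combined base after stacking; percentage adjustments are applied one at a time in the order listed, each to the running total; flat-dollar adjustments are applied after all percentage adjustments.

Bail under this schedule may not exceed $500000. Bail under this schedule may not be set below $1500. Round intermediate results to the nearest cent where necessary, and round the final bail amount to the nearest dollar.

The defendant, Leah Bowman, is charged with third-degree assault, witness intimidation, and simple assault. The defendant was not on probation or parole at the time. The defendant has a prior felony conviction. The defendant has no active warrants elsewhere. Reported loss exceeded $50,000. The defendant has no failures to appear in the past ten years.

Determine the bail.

Base amounts from the schedule: third-degree assault $35250; witness intimidation $137000; simple assault $7000.
Stacking rule: sum of all bases. $35250 + $137000 + $7000 = $179250.
Any prior felony conviction (+20%): $179250 × 1.2 = $215100.
No failures to appear in the past ten years (−15%): $215100 × 0.85 = $182835.
Loss or damage exceeded $50,000 (+25%): $182835 × 1.25 = $228543.75.
$228543.75 is within the $500000 maximum.
$228543.75 is at or above the $1500 minimum.
Rounded to the nearest dollar: $228544.

$228544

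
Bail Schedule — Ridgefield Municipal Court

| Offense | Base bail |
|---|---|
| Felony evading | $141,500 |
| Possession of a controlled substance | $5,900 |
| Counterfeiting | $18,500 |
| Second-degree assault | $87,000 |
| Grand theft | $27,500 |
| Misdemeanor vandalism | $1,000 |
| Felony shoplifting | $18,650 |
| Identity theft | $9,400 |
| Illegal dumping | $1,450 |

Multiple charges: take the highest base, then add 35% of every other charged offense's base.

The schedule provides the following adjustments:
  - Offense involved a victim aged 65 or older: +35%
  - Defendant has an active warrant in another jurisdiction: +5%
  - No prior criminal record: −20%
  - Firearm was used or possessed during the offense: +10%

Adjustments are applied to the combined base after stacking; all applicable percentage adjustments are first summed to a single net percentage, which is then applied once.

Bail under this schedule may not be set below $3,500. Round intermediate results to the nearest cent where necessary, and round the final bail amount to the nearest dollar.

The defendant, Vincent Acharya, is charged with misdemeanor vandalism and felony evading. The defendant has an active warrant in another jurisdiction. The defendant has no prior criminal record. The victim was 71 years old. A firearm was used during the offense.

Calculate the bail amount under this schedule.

$184,405

Base amounts from the schedule: misdemeanor vandalism $1,000; felony evading $141,500.
Stacking rule: highest base plus 35% of each additional charge. Highest is felony evading at $141,500. Additional: $1,000 × 35% = $350. Combined base = $141,500 + $350 = $141,850.
Net percentage adjustment: +35% +5% −20% +10% = +30%. $141,850 × 1.3 = $184,405.
$184,405 is at or above the $3,500 minimum.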